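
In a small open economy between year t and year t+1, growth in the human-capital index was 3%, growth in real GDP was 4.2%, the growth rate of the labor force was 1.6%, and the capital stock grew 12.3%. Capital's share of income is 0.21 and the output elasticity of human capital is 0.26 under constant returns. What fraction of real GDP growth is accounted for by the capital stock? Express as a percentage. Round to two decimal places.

The capital stock contributed 0.21 × 12.3 = 2.583 pp.
Share of growth = 2.583 / 4.2 × 100 = 61.5%.

The capital stock accounted for 61.50% of growth.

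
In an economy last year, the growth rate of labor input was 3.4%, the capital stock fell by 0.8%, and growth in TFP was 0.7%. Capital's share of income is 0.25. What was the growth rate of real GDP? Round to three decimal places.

3.050%

Labor's share = 1 − 0.25 = 0.75.
The capital stock: 0.25 × (-0.8) = -0.2 pp.
Labor input: 0.75 × 3.4 = 2.55 pp.
Output growth = 0.7 + 2.35 = 3.05%.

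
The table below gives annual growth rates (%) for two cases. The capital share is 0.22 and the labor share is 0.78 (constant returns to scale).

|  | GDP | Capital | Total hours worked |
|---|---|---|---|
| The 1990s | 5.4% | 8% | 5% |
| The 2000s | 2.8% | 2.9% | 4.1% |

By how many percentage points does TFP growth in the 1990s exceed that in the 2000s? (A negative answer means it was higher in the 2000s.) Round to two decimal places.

0.78 percentage points

Labor's share = 1 − 0.22 = 0.78.
The 1990s: TFP = 5.4 − 1.76 − 3.9 = -0.26%.
The 2000s: TFP = 2.8 − 0.638 − 3.198 = -1.036%.
Difference = -0.26 − (-1.036) = 0.776 pp.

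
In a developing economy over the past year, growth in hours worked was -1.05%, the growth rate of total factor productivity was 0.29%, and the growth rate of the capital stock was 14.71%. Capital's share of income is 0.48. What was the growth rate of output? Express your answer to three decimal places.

Labor's share = 1 − 0.48 = 0.52.
The capital stock: 0.48 × 14.71 = 7.0608 pp.
Hours worked: 0.52 × (-1.05) = -0.546 pp.
Output growth = 0.29 + 6.5148 = 6.8048%.

Output growth was 6.805%.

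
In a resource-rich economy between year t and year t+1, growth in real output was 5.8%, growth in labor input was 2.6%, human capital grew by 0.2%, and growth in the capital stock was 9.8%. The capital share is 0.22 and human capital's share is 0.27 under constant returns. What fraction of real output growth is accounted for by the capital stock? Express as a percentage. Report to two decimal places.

The capital stock contributed 0.22 × 9.8 = 2.156 pp.
Share of growth = 2.156 / 5.8 × 100 = 37.1724%.

The capital stock accounted for 37.17% of growth.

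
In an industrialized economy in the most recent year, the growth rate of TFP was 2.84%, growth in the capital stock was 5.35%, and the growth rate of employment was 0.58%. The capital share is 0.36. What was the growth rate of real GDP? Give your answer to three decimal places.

Labor's share = 1 − 0.36 = 0.64.
The capital stock: 0.36 × 5.35 = 1.926 pp.
Employment: 0.64 × 0.58 = 0.3712 pp.
Output growth = 2.84 + 2.2972 = 5.1372%.

5.137%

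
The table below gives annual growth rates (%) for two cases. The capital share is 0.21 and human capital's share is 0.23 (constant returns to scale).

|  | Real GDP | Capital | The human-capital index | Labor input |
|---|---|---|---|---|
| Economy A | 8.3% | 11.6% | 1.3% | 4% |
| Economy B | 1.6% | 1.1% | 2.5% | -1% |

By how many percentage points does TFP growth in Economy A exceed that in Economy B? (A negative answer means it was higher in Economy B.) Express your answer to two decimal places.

Labor's share = 1 − 0.21 − 0.23 = 0.56.
Economy A: TFP = 8.3 − 2.436 − 0.299 − 2.24 = 3.325%.
Economy B: TFP = 1.6 − 0.231 − 0.575 + 0.56 = 1.354%.
Difference = 3.325 − (1.354) = 1.971 pp.

1.97 percentage points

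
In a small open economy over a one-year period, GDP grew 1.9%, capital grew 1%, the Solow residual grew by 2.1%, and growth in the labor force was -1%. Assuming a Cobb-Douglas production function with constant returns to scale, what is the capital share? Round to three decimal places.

α = 0.400

gY = gA + α·gK + (1−α)·gL, so gY − gA − gL = α(gK − gL).
1.9 − 2.1 + 1 = α × (1 − (-1)).
0.8 = 2 α, so α = 0.4.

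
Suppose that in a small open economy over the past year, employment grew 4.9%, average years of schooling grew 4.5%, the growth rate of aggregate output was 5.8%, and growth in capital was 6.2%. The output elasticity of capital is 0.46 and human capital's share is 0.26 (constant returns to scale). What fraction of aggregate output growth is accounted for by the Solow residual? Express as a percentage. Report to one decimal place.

Labor's share = 1 − 0.46 − 0.26 = 0.28.
Capital: 0.46 × 6.2 = 2.852 pp.
Average years of schooling: 0.26 × 4.5 = 1.17 pp.
Employment: 0.28 × 4.9 = 1.372 pp.
TFP growth = 5.8 − 5.394 = 0.406%.
TFP share of growth = 0.406 / 5.8 × 100 = 7%.

The Solow residual accounted for 7.0% of growth.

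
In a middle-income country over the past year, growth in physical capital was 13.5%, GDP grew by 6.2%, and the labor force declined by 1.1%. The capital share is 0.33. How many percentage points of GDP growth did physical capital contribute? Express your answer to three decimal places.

Contribution = share × growth = 0.33 × 13.5 = 4.455 pp.

4.455 pp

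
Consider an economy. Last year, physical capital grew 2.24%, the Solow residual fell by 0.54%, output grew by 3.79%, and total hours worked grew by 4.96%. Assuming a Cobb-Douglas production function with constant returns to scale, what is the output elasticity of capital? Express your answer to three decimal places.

0.232

gY = gA + α·gK + (1−α)·gL, so gY − gA − gL = α(gK − gL).
3.79 + 0.54 − 4.96 = α × (2.24 − 4.96).
-0.63 = -2.72 α, so α = 0.23162.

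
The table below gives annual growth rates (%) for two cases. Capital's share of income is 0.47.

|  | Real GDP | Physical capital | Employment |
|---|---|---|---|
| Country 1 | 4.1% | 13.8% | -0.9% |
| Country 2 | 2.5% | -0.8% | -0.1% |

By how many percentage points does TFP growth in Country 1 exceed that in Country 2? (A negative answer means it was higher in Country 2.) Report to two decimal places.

Labor's share = 1 − 0.47 = 0.53.
Country 1: TFP = 4.1 − 6.486 + 0.477 = -1.909%.
Country 2: TFP = 2.5 + 0.376 + 0.053 = 2.929%.
Difference = -1.909 − (2.929) = -4.838 pp.

-4.84 percentage points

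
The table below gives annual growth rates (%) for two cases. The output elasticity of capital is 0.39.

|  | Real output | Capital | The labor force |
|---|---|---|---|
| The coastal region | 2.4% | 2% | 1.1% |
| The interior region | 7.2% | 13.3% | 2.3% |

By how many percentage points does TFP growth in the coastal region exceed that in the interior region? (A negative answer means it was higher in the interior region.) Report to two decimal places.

Labor's share = 1 − 0.39 = 0.61.
The coastal region: TFP = 2.4 − 0.78 − 0.671 = 0.949%.
The interior region: TFP = 7.2 − 5.187 − 1.403 = 0.61%.
Difference = 0.949 − (0.61) = 0.339 pp.

0.34 percentage points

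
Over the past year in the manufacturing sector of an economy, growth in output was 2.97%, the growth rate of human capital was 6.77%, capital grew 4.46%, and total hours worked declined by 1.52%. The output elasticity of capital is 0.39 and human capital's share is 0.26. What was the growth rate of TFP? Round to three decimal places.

Labor's share = 1 − 0.39 − 0.26 = 0.35.
Capital: 0.39 × 4.46 = 1.7394 pp.
Human capital: 0.26 × 6.77 = 1.7602 pp.
Total hours worked: 0.35 × (-1.52) = -0.532 pp.
TFP growth = 2.97 − 2.9676 = 0.0024%.

TFP grew 0.002%.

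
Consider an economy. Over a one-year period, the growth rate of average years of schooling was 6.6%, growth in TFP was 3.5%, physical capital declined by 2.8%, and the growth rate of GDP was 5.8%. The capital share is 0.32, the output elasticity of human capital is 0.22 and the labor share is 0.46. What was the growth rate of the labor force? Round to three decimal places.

Labor's share = 1 − 0.32 − 0.22 = 0.46.
gY = gA + 0.32×(-2.8) + 0.22×6.6 + 0.46×g.
0.46×g = 5.8 − 3.5 − 0.556 = 1.744.
g = 1.744 / 0.46 = 3.7913%.

The labor force growth was 3.791%.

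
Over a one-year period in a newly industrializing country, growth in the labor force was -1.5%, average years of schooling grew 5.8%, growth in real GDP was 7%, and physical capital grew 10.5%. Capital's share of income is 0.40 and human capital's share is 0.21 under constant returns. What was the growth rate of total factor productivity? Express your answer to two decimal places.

2.17%

Labor's share = 1 − 0.4 − 0.21 = 0.39.
Physical capital: 0.4 × 10.5 = 4.2 pp.
Average years of schooling: 0.21 × 5.8 = 1.218 pp.
The labor force: 0.39 × (-1.5) = -0.585 pp.
TFP growth = 7 − 4.833 = 2.167%.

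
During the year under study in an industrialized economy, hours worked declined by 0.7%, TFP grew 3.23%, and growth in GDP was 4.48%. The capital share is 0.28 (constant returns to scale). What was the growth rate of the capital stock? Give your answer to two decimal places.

Labor's share = 1 − 0.28 = 0.72.
gY = gA + 0.72×(-0.7) + 0.28×g.
0.28×g = 4.48 − 3.23 + 0.504 = 1.754.
g = 1.754 / 0.28 = 6.2643%.

6.26%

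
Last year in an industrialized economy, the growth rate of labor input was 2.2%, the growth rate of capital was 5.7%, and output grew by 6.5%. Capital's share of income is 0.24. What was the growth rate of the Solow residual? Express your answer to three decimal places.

Labor's share = 1 − 0.24 = 0.76.
Capital: 0.24 × 5.7 = 1.368 pp.
Labor input: 0.76 × 2.2 = 1.672 pp.
TFP growth = 6.5 − 3.04 = 3.46%.

3.460%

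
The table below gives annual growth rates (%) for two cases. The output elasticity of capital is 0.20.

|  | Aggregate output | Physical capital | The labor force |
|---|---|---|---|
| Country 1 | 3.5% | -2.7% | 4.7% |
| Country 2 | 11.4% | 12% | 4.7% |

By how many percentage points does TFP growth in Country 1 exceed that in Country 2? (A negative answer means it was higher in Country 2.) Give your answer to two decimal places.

Labor's share = 1 − 0.2 = 0.8.
Country 1: TFP = 3.5 + 0.54 − 3.76 = 0.28%.
Country 2: TFP = 11.4 − 2.4 − 3.76 = 5.24%.
Difference = 0.28 − (5.24) = -4.96 pp.

-4.96 percentage points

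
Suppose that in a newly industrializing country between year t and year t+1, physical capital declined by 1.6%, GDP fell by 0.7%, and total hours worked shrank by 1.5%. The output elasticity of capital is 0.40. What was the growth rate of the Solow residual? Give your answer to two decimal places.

The Solow residual grew 0.84%.

Labor's share = 1 − 0.4 = 0.6.
Physical capital: 0.4 × (-1.6) = -0.64 pp.
Total hours worked: 0.6 × (-1.5) = -0.9 pp.
TFP growth = -0.7 + 1.54 = 0.84%.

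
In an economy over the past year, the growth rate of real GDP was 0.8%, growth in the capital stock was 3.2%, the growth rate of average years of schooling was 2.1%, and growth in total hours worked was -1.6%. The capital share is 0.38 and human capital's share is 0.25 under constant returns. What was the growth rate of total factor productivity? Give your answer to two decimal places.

-0.35%

Labor's share = 1 − 0.38 − 0.25 = 0.37.
The capital stock: 0.38 × 3.2 = 1.216 pp.
Average years of schooling: 0.25 × 2.1 = 0.525 pp.
Total hours worked: 0.37 × (-1.6) = -0.592 pp.
TFP growth = 0.8 − 1.149 = -0.349%.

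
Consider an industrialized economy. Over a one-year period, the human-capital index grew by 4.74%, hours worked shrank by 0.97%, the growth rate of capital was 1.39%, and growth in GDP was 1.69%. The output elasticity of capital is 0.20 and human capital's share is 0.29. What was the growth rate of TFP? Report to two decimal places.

TFP growth was 0.53%.

Labor's share = 1 − 0.2 − 0.29 = 0.51.
Capital: 0.2 × 1.39 = 0.278 pp.
The human-capital index: 0.29 × 4.74 = 1.3746 pp.
Hours worked: 0.51 × (-0.97) = -0.4947 pp.
TFP growth = 1.69 − 1.1579 = 0.5321%.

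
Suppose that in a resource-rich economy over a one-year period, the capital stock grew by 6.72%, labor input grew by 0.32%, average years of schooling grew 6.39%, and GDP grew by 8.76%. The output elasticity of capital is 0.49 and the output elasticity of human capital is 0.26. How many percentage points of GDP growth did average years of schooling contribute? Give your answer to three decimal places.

Contribution = share × growth = 0.26 × 6.39 = 1.6614 pp.

1.661 percentage points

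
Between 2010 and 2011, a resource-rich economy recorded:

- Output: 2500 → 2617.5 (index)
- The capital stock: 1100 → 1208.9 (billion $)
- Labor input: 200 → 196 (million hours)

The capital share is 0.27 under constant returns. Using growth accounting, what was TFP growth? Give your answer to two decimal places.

Output growth = (2617.5 − 2500) / 2500 = 4.7%.
The capital stock growth = (1208.9 − 1100) / 1100 = 9.9%.
Labor input growth = (196 − 200) / 200 = -2%.
Labor's share = 1 − 0.27 = 0.73.
The capital stock: 0.27 × 9.9 = 2.673 pp.
Labor input: 0.73 × (-2) = -1.46 pp.
TFP growth = 4.7 − 1.213 = 3.487%.

TFP grew 3.49%.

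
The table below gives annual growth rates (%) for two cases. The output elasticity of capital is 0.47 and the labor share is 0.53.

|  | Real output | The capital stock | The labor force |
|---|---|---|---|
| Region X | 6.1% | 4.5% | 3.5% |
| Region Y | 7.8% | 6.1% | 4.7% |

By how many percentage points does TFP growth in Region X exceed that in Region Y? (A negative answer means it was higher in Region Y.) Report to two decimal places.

Labor's share = 1 − 0.47 = 0.53.
Region X: TFP = 6.1 − 2.115 − 1.855 = 2.13%.
Region Y: TFP = 7.8 − 2.867 − 2.491 = 2.442%.
Difference = 2.13 − (2.442) = -0.312 pp.

-0.31 percentage points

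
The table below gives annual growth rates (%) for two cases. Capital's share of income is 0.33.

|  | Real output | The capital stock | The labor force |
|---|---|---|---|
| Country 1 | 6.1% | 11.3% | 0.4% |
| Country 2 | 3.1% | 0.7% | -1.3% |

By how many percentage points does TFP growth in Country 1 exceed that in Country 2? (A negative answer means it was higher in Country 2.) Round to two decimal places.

-1.64 percentage points

Labor's share = 1 − 0.33 = 0.67.
Country 1: TFP = 6.1 − 3.729 − 0.268 = 2.103%.
Country 2: TFP = 3.1 − 0.231 + 0.871 = 3.74%.
Difference = 2.103 − (3.74) = -1.637 pp.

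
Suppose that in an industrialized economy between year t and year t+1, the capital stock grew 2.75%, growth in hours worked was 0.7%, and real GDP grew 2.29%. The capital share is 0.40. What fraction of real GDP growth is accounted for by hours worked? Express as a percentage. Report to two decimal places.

Labor's share = 1 − 0.4 = 0.6.
Hours worked contributed 0.6 × 0.7 = 0.42 pp.
Share of growth = 0.42 / 2.29 × 100 = 18.3406%.

Hours worked accounted for 18.34% of growth.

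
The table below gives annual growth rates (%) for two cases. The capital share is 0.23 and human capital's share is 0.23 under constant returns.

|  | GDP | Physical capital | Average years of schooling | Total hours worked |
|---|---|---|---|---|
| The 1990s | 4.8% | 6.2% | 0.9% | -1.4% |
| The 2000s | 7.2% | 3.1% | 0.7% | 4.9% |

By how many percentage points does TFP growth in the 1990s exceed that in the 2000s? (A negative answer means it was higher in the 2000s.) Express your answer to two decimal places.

0.24 percentage points

Labor's share = 1 − 0.23 − 0.23 = 0.54.
The 1990s: TFP = 4.8 − 1.426 − 0.207 + 0.756 = 3.923%.
The 2000s: TFP = 7.2 − 0.713 − 0.161 − 2.646 = 3.68%.
Difference = 3.923 − (3.68) = 0.243 pp.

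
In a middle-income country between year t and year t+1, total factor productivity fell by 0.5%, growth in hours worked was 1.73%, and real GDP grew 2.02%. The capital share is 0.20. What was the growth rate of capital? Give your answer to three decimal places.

Labor's share = 1 − 0.2 = 0.8.
gY = gA + 0.8×1.73 + 0.2×g.
0.2×g = 2.02 + 0.5 − 1.384 = 1.136.
g = 1.136 / 0.2 = 5.68%.

Capital growth was 5.680%.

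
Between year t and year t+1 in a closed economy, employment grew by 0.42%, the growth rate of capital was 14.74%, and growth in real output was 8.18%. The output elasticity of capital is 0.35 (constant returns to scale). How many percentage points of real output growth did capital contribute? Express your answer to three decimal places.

5.159 percentage points

Contribution = share × growth = 0.35 × 14.74 = 5.159 pp.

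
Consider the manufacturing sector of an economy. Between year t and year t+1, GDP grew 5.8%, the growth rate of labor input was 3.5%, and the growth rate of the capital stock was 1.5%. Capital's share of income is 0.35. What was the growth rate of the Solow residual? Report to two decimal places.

Labor's share = 1 − 0.35 = 0.65.
The capital stock: 0.35 × 1.5 = 0.525 pp.
Labor input: 0.65 × 3.5 = 2.275 pp.
TFP growth = 5.8 − 2.8 = 3%.

3.00%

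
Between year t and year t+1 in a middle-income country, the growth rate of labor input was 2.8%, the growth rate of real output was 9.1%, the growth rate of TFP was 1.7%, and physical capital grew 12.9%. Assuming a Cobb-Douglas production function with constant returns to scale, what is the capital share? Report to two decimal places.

gY = gA + α·gK + (1−α)·gL, so gY − gA − gL = α(gK − gL).
9.1 − 1.7 − 2.8 = α × (12.9 − 2.8).
4.6 = 10.1 α, so α = 0.4554.

The capital share is 0.46.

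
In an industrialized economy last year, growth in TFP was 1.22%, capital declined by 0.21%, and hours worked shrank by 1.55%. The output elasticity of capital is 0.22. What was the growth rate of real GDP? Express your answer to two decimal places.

Labor's share = 1 − 0.22 = 0.78.
Capital: 0.22 × (-0.21) = -0.0462 pp.
Hours worked: 0.78 × (-1.55) = -1.209 pp.
Output growth = 1.22 + (-1.2552) = -0.0352%.

-0.04%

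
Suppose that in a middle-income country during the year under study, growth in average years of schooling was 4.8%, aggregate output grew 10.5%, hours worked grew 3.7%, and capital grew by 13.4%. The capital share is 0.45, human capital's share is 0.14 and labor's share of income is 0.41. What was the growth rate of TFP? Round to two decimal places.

Labor's share = 1 − 0.45 − 0.14 = 0.41.
Capital: 0.45 × 13.4 = 6.03 pp.
Average years of schooling: 0.14 × 4.8 = 0.672 pp.
Hours worked: 0.41 × 3.7 = 1.517 pp.
TFP growth = 10.5 − 8.219 = 2.281%.

2.28%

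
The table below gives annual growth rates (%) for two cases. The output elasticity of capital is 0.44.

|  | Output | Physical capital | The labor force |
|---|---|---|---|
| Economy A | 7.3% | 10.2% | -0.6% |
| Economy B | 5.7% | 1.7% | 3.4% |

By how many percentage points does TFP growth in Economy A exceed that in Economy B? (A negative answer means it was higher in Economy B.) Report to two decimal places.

0.10 percentage points

Labor's share = 1 − 0.44 = 0.56.
Economy A: TFP = 7.3 − 4.488 + 0.336 = 3.148%.
Economy B: TFP = 5.7 − 0.748 − 1.904 = 3.048%.
Difference = 3.148 − (3.048) = 0.1 pp.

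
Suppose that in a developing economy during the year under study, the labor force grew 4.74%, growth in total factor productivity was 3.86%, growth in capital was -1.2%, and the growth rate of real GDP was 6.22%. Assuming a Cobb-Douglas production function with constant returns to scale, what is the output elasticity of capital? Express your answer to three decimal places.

The output elasticity of capital is 0.401.

gY = gA + α·gK + (1−α)·gL, so gY − gA − gL = α(gK − gL).
6.22 − 3.86 − 4.74 = α × (-1.2 − 4.74).
-2.38 = -5.94 α, so α = 0.40067.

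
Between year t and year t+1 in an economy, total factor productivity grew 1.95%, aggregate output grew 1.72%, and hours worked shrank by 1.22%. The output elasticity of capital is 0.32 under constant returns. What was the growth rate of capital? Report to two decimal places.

Capital grew 1.87%.

Labor's share = 1 − 0.32 = 0.68.
gY = gA + 0.68×(-1.22) + 0.32×g.
0.32×g = 1.72 − 1.95 + 0.8296 = 0.5996.
g = 0.5996 / 0.32 = 1.8738%.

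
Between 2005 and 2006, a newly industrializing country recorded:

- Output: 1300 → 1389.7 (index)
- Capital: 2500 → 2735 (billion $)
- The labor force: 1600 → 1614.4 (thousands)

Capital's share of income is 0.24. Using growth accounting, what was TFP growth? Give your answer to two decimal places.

Output growth = (1389.7 − 1300) / 1300 = 6.9%.
Capital growth = (2735 − 2500) / 2500 = 9.4%.
The labor force growth = (1614.4 − 1600) / 1600 = 0.9%.
Labor's share = 1 − 0.24 = 0.76.
Capital: 0.24 × 9.4 = 2.256 pp.
The labor force: 0.76 × 0.9 = 0.684 pp.
TFP growth = 6.9 − 2.94 = 3.96%.

TFP growth was 3.96%.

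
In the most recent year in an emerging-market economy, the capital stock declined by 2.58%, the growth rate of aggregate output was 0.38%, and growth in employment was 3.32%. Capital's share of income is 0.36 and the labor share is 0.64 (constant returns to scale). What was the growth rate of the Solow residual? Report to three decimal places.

-0.816%

Labor's share = 1 − 0.36 = 0.64.
The capital stock: 0.36 × (-2.58) = -0.9288 pp.
Employment: 0.64 × 3.32 = 2.1248 pp.
TFP growth = 0.38 − 1.196 = -0.816%.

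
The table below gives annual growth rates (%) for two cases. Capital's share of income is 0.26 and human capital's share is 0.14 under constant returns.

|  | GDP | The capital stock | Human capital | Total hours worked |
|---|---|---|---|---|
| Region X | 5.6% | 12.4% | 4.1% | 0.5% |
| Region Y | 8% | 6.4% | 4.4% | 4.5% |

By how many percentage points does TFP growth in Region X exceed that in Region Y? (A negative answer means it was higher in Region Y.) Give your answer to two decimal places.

-1.52 percentage points

Labor's share = 1 − 0.26 − 0.14 = 0.6.
Region X: TFP = 5.6 − 3.224 − 0.574 − 0.3 = 1.502%.
Region Y: TFP = 8 − 1.664 − 0.616 − 2.7 = 3.02%.
Difference = 1.502 − (3.02) = -1.518 pp.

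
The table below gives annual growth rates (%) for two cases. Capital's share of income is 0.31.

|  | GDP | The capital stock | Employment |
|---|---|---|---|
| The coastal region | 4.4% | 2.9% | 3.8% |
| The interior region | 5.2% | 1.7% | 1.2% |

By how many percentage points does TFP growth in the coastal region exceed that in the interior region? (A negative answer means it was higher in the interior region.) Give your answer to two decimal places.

-2.97 percentage points

Labor's share = 1 − 0.31 = 0.69.
The coastal region: TFP = 4.4 − 0.899 − 2.622 = 0.879%.
The interior region: TFP = 5.2 − 0.527 − 0.828 = 3.845%.
Difference = 0.879 − (3.845) = -2.966 pp.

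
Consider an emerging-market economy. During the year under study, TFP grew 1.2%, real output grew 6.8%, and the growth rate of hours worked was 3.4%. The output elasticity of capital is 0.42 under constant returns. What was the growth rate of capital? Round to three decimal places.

Labor's share = 1 − 0.42 = 0.58.
gY = gA + 0.58×3.4 + 0.42×g.
0.42×g = 6.8 − 1.2 − 1.972 = 3.628.
g = 3.628 / 0.42 = 8.6381%.

8.638%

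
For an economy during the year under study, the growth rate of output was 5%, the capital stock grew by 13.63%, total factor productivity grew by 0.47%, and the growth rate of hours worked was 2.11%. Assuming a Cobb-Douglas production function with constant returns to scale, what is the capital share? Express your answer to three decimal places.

gY = gA + α·gK + (1−α)·gL, so gY − gA − gL = α(gK − gL).
5 − 0.47 − 2.11 = α × (13.63 − 2.11).
2.42 = 11.52 α, so α = 0.21007.

α = 0.210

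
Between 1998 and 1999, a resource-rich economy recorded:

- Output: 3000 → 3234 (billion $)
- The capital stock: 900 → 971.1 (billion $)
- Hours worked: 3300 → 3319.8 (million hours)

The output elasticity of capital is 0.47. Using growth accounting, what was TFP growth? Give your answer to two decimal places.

Output growth = (3234 − 3000) / 3000 = 7.8%.
The capital stock growth = (971.1 − 900) / 900 = 7.9%.
Hours worked growth = (3319.8 − 3300) / 3300 = 0.6%.
Labor's share = 1 − 0.47 = 0.53.
The capital stock: 0.47 × 7.9 = 3.713 pp.
Hours worked: 0.53 × 0.6 = 0.318 pp.
TFP growth = 7.8 − 4.031 = 3.769%.

3.77%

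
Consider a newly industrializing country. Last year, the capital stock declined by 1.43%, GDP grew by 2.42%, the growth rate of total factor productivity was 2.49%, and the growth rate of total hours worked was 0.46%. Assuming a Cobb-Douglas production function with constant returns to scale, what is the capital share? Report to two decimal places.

gY = gA + α·gK + (1−α)·gL, so gY − gA − gL = α(gK − gL).
2.42 − 2.49 − 0.46 = α × (-1.43 − 0.46).
-0.53 = -1.89 α, so α = 0.2804.

The capital share is 0.28.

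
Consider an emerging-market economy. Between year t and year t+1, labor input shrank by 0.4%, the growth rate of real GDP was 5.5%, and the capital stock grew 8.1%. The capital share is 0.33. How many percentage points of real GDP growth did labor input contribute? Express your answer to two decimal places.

Labor's share = 1 − 0.33 = 0.67.
Contribution = share × growth = 0.67 × (-0.4) = -0.268 pp.

-0.27 percentage points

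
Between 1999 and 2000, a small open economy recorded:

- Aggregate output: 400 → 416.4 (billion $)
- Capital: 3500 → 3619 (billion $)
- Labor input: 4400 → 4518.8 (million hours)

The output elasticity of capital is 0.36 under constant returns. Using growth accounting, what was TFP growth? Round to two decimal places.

Aggregate output growth = (416.4 − 400) / 400 = 4.1%.
Capital growth = (3619 − 3500) / 3500 = 3.4%.
Labor input growth = (4518.8 − 4400) / 4400 = 2.7%.
Labor's share = 1 − 0.36 = 0.64.
Capital: 0.36 × 3.4 = 1.224 pp.
Labor input: 0.64 × 2.7 = 1.728 pp.
TFP growth = 4.1 − 2.952 = 1.148%.

TFP grew 1.15%.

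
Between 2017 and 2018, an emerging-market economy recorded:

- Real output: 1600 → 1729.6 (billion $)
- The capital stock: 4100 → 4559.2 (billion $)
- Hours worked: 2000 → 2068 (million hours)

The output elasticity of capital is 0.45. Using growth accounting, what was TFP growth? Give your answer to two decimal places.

1.19%

Real output growth = (1729.6 − 1600) / 1600 = 8.1%.
The capital stock growth = (4559.2 − 4100) / 4100 = 11.2%.
Hours worked growth = (2068 − 2000) / 2000 = 3.4%.
Labor's share = 1 − 0.45 = 0.55.
The capital stock: 0.45 × 11.2 = 5.04 pp.
Hours worked: 0.55 × 3.4 = 1.87 pp.
TFP growth = 8.1 − 6.91 = 1.19%.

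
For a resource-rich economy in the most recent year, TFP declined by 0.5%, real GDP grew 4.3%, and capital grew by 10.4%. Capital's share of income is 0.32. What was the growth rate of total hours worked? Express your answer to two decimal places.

Total hours worked grew 2.16%.

Labor's share = 1 − 0.32 = 0.68.
gY = gA + 0.32×10.4 + 0.68×g.
0.68×g = 4.3 + 0.5 − 3.328 = 1.472.
g = 1.472 / 0.68 = 2.1647%.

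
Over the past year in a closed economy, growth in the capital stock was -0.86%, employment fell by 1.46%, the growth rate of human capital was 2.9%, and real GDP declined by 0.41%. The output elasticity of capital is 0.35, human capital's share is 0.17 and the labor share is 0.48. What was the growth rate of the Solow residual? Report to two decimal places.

The Solow residual grew 0.10%.

Labor's share = 1 − 0.35 − 0.17 = 0.48.
The capital stock: 0.35 × (-0.86) = -0.301 pp.
Human capital: 0.17 × 2.9 = 0.493 pp.
Employment: 0.48 × (-1.46) = -0.7008 pp.
TFP growth = -0.41 + 0.5088 = 0.0988%.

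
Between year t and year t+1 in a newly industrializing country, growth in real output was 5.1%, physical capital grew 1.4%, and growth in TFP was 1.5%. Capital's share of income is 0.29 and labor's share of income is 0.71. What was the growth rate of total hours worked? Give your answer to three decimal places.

Labor's share = 1 − 0.29 = 0.71.
gY = gA + 0.29×1.4 + 0.71×g.
0.71×g = 5.1 − 1.5 − 0.406 = 3.194.
g = 3.194 / 0.71 = 4.49859%.

Total hours worked grew 4.499%.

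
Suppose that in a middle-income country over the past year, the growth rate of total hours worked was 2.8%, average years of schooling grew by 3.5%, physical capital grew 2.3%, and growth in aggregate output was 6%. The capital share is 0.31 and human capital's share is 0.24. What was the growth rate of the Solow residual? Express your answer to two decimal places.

Labor's share = 1 − 0.31 − 0.24 = 0.45.
Physical capital: 0.31 × 2.3 = 0.713 pp.
Average years of schooling: 0.24 × 3.5 = 0.84 pp.
Total hours worked: 0.45 × 2.8 = 1.26 pp.
TFP growth = 6 − 2.813 = 3.187%.

3.19%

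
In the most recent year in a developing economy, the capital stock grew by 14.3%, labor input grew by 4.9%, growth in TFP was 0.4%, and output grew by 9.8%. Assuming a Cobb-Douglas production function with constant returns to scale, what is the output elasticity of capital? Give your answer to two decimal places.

The output elasticity of capital is 0.48.

gY = gA + α·gK + (1−α)·gL, so gY − gA − gL = α(gK − gL).
9.8 − 0.4 − 4.9 = α × (14.3 − 4.9).
4.5 = 9.4 α, so α = 0.4787.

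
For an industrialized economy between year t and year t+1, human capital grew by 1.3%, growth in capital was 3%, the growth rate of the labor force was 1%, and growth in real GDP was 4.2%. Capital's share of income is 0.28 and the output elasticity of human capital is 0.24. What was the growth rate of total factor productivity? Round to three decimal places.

Total factor productivity grew 2.568%.

Labor's share = 1 − 0.28 − 0.24 = 0.48.
Capital: 0.28 × 3 = 0.84 pp.
Human capital: 0.24 × 1.3 = 0.312 pp.
The labor force: 0.48 × 1 = 0.48 pp.
TFP growth = 4.2 − 1.632 = 2.568%.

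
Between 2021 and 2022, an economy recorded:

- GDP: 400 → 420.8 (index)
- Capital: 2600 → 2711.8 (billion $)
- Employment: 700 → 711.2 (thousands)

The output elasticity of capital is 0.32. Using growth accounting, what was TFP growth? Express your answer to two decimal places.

2.74%

GDP growth = (420.8 − 400) / 400 = 5.2%.
Capital growth = (2711.8 − 2600) / 2600 = 4.3%.
Employment growth = (711.2 − 700) / 700 = 1.6%.
Labor's share = 1 − 0.32 = 0.68.
Capital: 0.32 × 4.3 = 1.376 pp.
Employment: 0.68 × 1.6 = 1.088 pp.
TFP growth = 5.2 − 2.464 = 2.736%.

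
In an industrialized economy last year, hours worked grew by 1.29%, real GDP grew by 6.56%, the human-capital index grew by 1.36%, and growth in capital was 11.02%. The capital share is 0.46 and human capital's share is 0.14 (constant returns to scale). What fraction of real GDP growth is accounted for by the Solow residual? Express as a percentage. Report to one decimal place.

Labor's share = 1 − 0.46 − 0.14 = 0.4.
Capital: 0.46 × 11.02 = 5.0692 pp.
The human-capital index: 0.14 × 1.36 = 0.1904 pp.
Hours worked: 0.4 × 1.29 = 0.516 pp.
TFP growth = 6.56 − 5.7756 = 0.7844%.
TFP share of growth = 0.7844 / 6.56 × 100 = 11.957%.

12.0%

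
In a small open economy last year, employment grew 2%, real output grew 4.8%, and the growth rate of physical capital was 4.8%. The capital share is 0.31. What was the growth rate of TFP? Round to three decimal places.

Labor's share = 1 − 0.31 = 0.69.
Physical capital: 0.31 × 4.8 = 1.488 pp.
Employment: 0.69 × 2 = 1.38 pp.
TFP growth = 4.8 − 2.868 = 1.932%.

1.932%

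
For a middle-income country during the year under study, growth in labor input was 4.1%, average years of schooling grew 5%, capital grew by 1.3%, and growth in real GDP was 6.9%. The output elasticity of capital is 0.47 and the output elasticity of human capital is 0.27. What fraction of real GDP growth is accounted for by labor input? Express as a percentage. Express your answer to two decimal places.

15.45%

Labor's share = 1 − 0.47 − 0.27 = 0.26.
Labor input contributed 0.26 × 4.1 = 1.066 pp.
Share of growth = 1.066 / 6.9 × 100 = 15.4493%.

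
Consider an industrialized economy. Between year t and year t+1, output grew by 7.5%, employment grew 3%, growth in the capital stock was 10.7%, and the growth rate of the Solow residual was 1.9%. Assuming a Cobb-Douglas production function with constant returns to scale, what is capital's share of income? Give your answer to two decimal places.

Capital's share of income is 0.34.

gY = gA + α·gK + (1−α)·gL, so gY − gA − gL = α(gK − gL).
7.5 − 1.9 − 3 = α × (10.7 − 3).
2.6 = 7.7 α, so α = 0.3377.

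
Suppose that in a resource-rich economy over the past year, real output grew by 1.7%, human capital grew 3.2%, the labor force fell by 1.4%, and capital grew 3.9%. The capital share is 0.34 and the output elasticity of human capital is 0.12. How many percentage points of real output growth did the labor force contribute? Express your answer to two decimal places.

Labor's share = 1 − 0.34 − 0.12 = 0.54.
Contribution = share × growth = 0.54 × (-1.4) = -0.756 pp.

-0.76 pp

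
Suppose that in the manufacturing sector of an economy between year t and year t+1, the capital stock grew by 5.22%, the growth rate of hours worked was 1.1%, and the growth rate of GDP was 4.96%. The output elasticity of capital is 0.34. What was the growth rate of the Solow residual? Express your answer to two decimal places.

Labor's share = 1 − 0.34 = 0.66.
The capital stock: 0.34 × 5.22 = 1.7748 pp.
Hours worked: 0.66 × 1.1 = 0.726 pp.
TFP growth = 4.96 − 2.5008 = 2.4592%.

2.46%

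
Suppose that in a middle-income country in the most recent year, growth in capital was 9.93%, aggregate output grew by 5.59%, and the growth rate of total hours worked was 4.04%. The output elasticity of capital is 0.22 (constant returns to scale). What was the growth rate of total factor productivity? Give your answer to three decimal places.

Labor's share = 1 − 0.22 = 0.78.
Capital: 0.22 × 9.93 = 2.1846 pp.
Total hours worked: 0.78 × 4.04 = 3.1512 pp.
TFP growth = 5.59 − 5.3358 = 0.2542%.

0.254%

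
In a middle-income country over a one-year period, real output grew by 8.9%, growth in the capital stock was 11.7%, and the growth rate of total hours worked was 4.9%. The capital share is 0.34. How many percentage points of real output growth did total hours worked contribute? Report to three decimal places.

3.234

Labor's share = 1 − 0.34 = 0.66.
Contribution = share × growth = 0.66 × 4.9 = 3.234 pp.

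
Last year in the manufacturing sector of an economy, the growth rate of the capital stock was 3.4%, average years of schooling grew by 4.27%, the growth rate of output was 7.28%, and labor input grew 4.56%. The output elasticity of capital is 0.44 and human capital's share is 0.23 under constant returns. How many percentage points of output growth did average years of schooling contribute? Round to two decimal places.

Contribution = share × growth = 0.23 × 4.27 = 0.9821 pp.

0.98 percentage points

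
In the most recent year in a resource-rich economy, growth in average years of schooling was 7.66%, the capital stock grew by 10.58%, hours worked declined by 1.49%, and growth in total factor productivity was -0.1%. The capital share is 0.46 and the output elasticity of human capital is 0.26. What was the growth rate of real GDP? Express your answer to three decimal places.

Labor's share = 1 − 0.46 − 0.26 = 0.28.
The capital stock: 0.46 × 10.58 = 4.8668 pp.
Average years of schooling: 0.26 × 7.66 = 1.9916 pp.
Hours worked: 0.28 × (-1.49) = -0.4172 pp.
Output growth = -0.1 + 6.4412 = 6.3412%.

Real GDP growth was 6.341%.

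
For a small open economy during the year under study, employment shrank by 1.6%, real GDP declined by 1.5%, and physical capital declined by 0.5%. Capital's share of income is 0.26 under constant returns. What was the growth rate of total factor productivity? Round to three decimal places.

-0.186%

Labor's share = 1 − 0.26 = 0.74.
Physical capital: 0.26 × (-0.5) = -0.13 pp.
Employment: 0.74 × (-1.6) = -1.184 pp.
TFP growth = -1.5 + 1.314 = -0.186%.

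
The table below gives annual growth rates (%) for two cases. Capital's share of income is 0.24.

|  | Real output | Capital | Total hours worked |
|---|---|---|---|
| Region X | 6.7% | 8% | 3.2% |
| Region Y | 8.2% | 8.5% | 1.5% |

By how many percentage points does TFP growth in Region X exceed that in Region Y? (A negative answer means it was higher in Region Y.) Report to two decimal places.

-2.67 percentage points

Labor's share = 1 − 0.24 = 0.76.
Region X: TFP = 6.7 − 1.92 − 2.432 = 2.348%.
Region Y: TFP = 8.2 − 2.04 − 1.14 = 5.02%.
Difference = 2.348 − (5.02) = -2.672 pp.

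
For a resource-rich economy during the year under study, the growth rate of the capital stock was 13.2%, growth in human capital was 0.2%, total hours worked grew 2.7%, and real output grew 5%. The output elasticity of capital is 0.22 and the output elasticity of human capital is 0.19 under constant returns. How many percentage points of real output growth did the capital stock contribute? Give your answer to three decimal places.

2.904 pp

Contribution = share × growth = 0.22 × 13.2 = 2.904 pp.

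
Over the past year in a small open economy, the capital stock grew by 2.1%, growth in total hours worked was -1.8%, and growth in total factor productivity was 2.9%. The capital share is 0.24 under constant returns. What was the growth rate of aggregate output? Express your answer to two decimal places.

2.04%

Labor's share = 1 − 0.24 = 0.76.
The capital stock: 0.24 × 2.1 = 0.504 pp.
Total hours worked: 0.76 × (-1.8) = -1.368 pp.
Output growth = 2.9 + (-0.864) = 2.036%.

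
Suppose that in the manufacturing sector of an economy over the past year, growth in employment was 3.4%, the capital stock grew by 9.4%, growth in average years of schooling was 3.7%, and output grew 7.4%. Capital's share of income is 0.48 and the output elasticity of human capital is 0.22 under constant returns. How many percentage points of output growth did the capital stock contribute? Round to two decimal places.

4.51

Contribution = share × growth = 0.48 × 9.4 = 4.512 pp.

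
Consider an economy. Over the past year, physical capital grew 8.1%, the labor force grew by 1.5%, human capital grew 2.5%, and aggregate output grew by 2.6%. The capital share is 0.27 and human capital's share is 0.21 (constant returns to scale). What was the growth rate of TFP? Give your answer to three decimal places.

Labor's share = 1 − 0.27 − 0.21 = 0.52.
Physical capital: 0.27 × 8.1 = 2.187 pp.
Human capital: 0.21 × 2.5 = 0.525 pp.
The labor force: 0.52 × 1.5 = 0.78 pp.
TFP growth = 2.6 − 3.492 = -0.892%.

-0.892%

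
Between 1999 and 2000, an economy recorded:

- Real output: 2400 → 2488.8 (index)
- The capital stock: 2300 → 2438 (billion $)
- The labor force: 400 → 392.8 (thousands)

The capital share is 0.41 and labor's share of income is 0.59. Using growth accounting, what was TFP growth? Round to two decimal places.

2.30%

Real output growth = (2488.8 − 2400) / 2400 = 3.7%.
The capital stock growth = (2438 − 2300) / 2300 = 6%.
The labor force growth = (392.8 − 400) / 400 = -1.8%.
Labor's share = 1 − 0.41 = 0.59.
The capital stock: 0.41 × 6 = 2.46 pp.
The labor force: 0.59 × (-1.8) = -1.062 pp.
TFP growth = 3.7 − 1.398 = 2.302%.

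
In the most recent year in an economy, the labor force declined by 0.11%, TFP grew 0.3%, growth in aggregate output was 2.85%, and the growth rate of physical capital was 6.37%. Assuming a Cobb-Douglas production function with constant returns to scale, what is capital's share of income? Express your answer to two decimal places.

gY = gA + α·gK + (1−α)·gL, so gY − gA − gL = α(gK − gL).
2.85 − 0.3 + 0.11 = α × (6.37 − (-0.11)).
2.66 = 6.48 α, so α = 0.4105.

0.41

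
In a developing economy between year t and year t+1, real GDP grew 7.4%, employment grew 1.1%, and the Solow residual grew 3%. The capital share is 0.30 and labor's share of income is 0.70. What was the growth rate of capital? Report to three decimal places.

Labor's share = 1 − 0.3 = 0.7.
gY = gA + 0.7×1.1 + 0.3×g.
0.3×g = 7.4 − 3 − 0.77 = 3.63.
g = 3.63 / 0.3 = 12.1%.

12.100%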